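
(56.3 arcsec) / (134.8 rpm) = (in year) 6.131e-13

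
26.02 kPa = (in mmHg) 195.2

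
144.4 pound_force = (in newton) 642.3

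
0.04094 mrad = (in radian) 4.094e-05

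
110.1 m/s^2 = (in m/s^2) 110.1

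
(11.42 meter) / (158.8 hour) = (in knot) 3.883e-05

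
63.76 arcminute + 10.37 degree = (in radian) 0.1995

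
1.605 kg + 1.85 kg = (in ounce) 121.9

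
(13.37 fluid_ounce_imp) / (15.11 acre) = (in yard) 6.794e-09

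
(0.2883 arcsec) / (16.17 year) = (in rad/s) 2.741e-15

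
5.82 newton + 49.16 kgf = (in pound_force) 109.7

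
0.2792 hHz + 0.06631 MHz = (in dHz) 6.634e+05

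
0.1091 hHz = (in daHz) 1.091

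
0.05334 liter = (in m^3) 5.334e-05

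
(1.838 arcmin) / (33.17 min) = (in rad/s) 2.686e-07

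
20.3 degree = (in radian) 0.3543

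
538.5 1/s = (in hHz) 5.385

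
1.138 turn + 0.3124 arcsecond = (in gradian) 455.2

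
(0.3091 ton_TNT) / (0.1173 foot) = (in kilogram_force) 3.689e+09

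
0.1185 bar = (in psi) 1.719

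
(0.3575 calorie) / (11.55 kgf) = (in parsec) 4.28e-19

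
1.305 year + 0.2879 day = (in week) 68.09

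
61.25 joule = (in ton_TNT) 1.464e-08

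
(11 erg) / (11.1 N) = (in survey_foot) 3.251e-07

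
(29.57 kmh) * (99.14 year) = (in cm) 2.568e+12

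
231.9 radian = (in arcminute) 7.972e+05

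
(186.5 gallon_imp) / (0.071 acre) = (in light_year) 3.119e-19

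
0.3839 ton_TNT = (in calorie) 3.839e+08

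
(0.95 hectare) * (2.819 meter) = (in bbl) 1.684e+05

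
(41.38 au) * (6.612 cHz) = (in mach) 1.202e+09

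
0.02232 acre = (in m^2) 90.33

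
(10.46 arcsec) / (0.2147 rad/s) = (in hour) 6.561e-08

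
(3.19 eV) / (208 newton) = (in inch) 9.674e-20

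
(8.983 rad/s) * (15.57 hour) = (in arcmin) 1.731e+09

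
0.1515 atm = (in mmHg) 115.1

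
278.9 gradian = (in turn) 0.6973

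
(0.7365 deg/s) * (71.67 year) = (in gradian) 1.85e+09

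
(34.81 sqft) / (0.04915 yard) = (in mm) 7.196e+04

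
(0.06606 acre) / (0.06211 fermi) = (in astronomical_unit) 2.877e+07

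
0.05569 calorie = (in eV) 1.454e+18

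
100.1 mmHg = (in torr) 100.1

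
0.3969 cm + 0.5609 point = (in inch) 0.1641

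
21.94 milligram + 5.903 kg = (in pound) 13.01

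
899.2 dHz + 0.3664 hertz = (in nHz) 9.029e+10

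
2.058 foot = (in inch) 24.7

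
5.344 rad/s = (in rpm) 51.03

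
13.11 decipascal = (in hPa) 0.01311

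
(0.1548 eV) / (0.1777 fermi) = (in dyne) 13.96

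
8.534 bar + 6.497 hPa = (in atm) 8.429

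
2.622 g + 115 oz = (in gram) 3263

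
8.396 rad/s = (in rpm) 80.18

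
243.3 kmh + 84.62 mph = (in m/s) 105.4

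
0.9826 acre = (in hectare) 0.3976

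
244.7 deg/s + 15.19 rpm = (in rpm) 55.97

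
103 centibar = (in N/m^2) 1.03e+05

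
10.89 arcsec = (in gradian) 0.003361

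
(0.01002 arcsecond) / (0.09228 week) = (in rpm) 8.312e-12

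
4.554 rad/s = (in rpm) 43.49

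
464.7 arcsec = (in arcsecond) 464.7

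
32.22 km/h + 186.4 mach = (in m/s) 6.348e+04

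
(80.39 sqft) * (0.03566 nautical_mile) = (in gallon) 1.303e+05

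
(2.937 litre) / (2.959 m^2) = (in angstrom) 9.926e+06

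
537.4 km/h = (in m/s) 149.3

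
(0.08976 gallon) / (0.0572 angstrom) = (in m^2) 5.94e+07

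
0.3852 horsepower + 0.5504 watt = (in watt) 287.8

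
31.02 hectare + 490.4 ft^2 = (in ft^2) 3.339e+06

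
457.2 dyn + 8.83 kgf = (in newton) 86.6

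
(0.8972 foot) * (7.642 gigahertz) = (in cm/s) 2.09e+11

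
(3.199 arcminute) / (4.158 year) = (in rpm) 6.777e-11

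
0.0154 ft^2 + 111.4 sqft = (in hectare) 0.001035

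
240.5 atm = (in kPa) 2.437e+04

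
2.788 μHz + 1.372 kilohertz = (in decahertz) 137.2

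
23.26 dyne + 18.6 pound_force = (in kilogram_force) 8.437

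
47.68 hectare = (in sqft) 5.132e+06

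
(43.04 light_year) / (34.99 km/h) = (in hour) 1.164e+13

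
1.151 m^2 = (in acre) 0.0002844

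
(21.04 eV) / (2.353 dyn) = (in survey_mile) 8.902e-17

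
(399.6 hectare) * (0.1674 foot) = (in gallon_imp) 4.485e+07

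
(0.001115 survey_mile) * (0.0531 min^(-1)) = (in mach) 4.664e-06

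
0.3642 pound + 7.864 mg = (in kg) 0.1652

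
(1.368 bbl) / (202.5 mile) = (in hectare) 6.674e-11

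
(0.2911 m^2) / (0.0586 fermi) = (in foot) 1.63e+16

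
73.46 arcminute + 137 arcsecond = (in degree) 1.262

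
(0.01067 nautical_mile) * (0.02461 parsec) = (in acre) 3.708e+12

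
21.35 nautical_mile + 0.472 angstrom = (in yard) 4.324e+04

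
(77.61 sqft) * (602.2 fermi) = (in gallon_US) 1.147e-09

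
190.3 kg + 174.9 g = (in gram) 1.905e+05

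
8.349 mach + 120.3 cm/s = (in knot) 5528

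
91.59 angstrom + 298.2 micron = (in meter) 0.0002982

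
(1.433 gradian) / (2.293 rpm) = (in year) 2.973e-09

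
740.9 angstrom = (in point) 0.00021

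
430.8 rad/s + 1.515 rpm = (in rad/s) 431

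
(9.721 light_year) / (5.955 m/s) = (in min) 2.574e+14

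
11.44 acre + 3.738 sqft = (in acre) 11.44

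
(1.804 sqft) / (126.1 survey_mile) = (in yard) 9.032e-07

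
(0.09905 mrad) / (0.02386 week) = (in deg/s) 3.933e-07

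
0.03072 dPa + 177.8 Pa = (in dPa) 1778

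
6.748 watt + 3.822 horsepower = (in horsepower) 3.831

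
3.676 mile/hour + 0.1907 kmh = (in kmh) 6.107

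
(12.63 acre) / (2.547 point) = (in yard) 6.221e+07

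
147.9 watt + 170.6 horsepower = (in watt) 1.274e+05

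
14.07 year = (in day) 5136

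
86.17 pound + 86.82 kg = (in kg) 125.9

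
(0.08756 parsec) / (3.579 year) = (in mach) 7.03e+04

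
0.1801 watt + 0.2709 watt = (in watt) 0.451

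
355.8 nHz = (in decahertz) 3.558e-08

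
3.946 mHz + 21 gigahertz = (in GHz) 21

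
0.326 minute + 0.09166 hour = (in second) 349.5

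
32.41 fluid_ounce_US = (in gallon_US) 0.2532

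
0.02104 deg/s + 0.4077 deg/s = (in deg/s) 0.4287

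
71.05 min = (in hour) 1.184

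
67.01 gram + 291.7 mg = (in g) 67.3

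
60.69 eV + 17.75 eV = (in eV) 78.44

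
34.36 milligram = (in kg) 3.436e-05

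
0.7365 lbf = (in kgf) 0.3341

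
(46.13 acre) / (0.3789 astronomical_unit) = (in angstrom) 3.293e+04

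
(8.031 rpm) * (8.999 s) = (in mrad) 7568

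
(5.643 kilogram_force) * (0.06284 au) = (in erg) 5.202e+18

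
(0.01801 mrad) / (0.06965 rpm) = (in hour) 6.859e-07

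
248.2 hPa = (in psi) 3.6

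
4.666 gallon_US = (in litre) 17.66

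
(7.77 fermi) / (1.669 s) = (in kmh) 1.676e-14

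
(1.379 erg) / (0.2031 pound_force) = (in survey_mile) 9.485e-11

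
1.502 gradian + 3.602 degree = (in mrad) 86.46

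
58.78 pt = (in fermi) 2.074e+13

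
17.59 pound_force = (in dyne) 7.824e+06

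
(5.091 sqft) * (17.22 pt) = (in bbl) 0.01807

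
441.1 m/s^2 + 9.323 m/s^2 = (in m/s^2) 450.4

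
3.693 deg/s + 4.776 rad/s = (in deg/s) 277.3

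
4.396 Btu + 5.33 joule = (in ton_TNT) 1.11e-06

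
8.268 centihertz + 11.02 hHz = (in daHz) 110.2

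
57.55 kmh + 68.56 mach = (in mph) 5.226e+04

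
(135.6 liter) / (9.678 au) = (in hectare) 9.366e-18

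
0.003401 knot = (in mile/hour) 0.003914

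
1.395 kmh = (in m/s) 0.3875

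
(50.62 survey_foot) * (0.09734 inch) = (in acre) 9.426e-06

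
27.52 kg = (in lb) 60.67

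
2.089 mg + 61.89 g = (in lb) 0.1364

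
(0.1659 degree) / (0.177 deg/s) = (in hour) 0.0002604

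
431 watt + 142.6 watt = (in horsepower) 0.7692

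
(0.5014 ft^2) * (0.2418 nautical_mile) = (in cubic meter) 20.86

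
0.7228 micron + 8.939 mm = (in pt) 25.34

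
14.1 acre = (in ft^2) 6.142e+05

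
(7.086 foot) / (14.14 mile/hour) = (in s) 0.3417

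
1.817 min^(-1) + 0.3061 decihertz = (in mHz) 60.89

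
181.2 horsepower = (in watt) 1.351e+05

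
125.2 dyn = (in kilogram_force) 0.0001277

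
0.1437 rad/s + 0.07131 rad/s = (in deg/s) 12.32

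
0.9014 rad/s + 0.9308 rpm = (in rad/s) 0.9989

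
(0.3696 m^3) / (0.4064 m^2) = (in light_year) 9.613e-17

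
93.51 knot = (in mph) 107.6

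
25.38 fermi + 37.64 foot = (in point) 3.252e+04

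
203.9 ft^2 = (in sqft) 203.9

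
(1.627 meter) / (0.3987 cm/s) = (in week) 0.0006747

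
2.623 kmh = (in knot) 1.416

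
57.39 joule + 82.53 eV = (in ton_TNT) 1.372e-08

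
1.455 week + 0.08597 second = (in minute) 1.467e+04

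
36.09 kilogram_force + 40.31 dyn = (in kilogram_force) 36.09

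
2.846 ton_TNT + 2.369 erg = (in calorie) 2.846e+09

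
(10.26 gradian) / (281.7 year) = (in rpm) 1.732e-10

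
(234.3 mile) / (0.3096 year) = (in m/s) 0.03862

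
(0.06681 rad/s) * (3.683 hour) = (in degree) 5.075e+04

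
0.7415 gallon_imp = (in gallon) 0.8905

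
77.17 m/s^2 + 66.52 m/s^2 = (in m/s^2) 143.7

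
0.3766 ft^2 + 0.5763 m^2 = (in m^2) 0.6113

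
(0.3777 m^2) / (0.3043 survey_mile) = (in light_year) 8.152e-20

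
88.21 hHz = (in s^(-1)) 8821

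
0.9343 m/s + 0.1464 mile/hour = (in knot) 1.943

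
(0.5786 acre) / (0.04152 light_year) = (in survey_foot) 1.956e-11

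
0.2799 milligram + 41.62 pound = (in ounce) 665.9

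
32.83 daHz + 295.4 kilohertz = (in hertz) 2.957e+05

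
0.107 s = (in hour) 2.972e-05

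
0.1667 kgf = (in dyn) 1.635e+05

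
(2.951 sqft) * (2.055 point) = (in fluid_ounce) 6.721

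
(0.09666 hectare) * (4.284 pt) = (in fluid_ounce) 4.94e+04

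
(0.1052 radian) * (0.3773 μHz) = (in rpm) 3.79e-07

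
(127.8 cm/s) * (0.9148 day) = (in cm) 1.01e+07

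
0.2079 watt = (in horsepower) 0.0002788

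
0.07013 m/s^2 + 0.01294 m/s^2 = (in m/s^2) 0.08307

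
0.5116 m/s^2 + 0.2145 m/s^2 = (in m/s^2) 0.7261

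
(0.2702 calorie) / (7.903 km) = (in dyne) 14.3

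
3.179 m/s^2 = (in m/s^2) 3.179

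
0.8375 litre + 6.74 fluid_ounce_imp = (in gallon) 0.2718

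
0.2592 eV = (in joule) 4.153e-20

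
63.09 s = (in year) 2.001e-06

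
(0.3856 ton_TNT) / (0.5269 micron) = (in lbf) 6.884e+14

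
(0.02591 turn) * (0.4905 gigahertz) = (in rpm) 7.625e+08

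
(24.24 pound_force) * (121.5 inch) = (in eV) 2.077e+21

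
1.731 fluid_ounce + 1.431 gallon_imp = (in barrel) 0.04124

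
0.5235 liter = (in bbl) 0.003293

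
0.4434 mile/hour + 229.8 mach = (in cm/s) 7.825e+06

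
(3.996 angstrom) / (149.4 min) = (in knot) 8.665e-14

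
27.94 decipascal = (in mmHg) 0.02096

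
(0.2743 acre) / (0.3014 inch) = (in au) 9.693e-07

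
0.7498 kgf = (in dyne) 7.353e+05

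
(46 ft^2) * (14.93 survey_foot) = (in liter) 1.945e+04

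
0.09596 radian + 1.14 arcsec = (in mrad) 95.97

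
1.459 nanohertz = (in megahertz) 1.459e-15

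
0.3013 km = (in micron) 3.013e+08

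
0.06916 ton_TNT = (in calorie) 6.916e+07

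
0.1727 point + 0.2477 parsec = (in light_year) 0.8079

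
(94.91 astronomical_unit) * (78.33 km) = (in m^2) 1.112e+18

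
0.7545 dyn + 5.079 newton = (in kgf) 0.5179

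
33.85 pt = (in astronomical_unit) 7.982e-14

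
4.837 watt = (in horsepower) 0.006487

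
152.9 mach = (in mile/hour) 1.165e+05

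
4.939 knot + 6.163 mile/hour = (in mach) 0.01555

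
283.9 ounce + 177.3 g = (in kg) 8.226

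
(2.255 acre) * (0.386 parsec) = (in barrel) 6.837e+20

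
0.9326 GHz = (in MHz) 932.6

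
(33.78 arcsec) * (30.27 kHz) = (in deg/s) 284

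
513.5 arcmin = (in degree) 8.558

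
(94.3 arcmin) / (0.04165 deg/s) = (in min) 0.6289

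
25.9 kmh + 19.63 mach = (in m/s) 6691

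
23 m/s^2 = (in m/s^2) 23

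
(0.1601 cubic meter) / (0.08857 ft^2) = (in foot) 63.84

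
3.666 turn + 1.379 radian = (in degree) 1399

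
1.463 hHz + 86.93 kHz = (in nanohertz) 8.708e+13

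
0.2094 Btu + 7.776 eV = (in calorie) 52.8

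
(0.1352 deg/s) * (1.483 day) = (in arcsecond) 6.236e+07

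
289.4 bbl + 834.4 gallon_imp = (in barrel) 313.3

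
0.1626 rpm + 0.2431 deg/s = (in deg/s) 1.219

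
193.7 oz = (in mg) 5.491e+06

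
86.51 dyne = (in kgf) 8.822e-05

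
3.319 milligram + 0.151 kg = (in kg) 0.151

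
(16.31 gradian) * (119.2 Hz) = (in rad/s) 30.54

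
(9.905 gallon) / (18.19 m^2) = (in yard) 0.002254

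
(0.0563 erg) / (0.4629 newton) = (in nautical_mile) 6.567e-12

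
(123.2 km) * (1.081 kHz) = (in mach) 3.911e+05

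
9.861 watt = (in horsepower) 0.01322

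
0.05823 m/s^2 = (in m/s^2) 0.05823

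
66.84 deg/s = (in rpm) 11.14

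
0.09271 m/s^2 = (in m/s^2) 0.09271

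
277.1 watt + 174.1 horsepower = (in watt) 1.301e+05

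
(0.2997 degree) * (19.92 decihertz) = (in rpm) 0.0995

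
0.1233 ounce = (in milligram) 3495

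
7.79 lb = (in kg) 3.533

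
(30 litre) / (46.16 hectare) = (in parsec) 2.106e-24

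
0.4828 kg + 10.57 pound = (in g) 5277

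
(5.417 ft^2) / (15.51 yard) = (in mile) 2.205e-05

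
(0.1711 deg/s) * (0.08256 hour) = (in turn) 0.1413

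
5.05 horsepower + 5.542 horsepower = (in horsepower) 10.59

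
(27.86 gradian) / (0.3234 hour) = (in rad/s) 0.0003759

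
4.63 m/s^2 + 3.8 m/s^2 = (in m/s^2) 8.43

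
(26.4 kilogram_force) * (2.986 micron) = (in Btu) 7.327e-07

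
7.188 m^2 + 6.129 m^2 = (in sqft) 143.3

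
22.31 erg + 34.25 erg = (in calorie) 1.352e-06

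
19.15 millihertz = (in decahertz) 0.001915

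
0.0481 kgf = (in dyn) 4.717e+04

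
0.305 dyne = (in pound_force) 6.857e-07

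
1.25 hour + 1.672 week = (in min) 1.693e+04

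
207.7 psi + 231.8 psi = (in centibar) 3030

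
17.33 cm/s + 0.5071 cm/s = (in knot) 0.3467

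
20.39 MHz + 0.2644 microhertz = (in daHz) 2.039e+06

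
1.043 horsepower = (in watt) 777.8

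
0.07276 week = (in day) 0.5093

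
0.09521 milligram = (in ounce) 3.358e-06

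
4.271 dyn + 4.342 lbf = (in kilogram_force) 1.97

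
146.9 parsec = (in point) 1.285e+22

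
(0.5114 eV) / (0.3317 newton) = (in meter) 2.47e-19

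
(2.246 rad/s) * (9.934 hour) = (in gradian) 5.113e+06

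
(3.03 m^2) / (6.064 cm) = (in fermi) 4.997e+16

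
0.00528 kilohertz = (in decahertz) 0.528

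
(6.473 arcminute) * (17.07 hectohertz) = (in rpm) 30.69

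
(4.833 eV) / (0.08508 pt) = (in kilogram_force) 2.631e-15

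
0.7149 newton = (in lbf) 0.1607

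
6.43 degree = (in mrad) 112.2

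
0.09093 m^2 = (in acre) 2.247e-05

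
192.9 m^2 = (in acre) 0.04767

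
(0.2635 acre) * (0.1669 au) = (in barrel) 1.675e+14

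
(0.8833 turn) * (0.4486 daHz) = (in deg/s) 1426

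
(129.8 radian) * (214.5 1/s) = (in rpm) 2.659e+05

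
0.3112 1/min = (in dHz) 0.05187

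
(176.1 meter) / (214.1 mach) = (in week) 3.994e-09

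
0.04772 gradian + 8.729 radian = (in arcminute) 3.001e+04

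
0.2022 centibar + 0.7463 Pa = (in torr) 1.522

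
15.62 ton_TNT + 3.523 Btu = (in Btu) 6.194e+07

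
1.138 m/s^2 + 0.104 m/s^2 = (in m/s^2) 1.242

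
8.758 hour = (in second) 3.153e+04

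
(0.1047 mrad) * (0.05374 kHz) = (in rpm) 0.05373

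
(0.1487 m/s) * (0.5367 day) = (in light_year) 7.288e-13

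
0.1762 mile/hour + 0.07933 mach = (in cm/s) 2709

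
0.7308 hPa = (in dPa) 730.8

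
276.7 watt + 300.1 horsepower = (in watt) 2.241e+05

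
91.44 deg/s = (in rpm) 15.24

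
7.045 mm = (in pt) 19.97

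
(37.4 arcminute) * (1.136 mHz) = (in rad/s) 1.236e-05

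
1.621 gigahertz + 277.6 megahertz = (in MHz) 1899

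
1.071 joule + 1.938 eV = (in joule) 1.071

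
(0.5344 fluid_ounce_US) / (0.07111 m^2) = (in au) 1.486e-15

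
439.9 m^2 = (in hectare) 0.04399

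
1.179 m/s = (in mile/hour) 2.637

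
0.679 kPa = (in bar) 0.00679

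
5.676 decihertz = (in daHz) 0.05676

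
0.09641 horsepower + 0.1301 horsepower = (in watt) 168.9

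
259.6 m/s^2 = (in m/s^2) 259.6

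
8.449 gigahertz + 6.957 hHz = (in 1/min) 5.069e+11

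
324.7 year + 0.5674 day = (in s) 1.024e+10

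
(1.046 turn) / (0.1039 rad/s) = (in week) 0.0001046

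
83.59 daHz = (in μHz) 8.359e+08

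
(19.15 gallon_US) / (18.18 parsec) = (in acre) 3.193e-23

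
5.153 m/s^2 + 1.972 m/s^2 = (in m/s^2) 7.125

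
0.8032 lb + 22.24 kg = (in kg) 22.6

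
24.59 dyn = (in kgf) 2.507e-05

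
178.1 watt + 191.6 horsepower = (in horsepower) 191.8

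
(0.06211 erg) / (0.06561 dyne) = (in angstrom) 9.467e+07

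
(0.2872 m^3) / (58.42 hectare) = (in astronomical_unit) 3.286e-18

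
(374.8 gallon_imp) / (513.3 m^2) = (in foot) 0.01089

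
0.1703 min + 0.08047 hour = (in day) 0.003471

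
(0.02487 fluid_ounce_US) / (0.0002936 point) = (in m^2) 7.101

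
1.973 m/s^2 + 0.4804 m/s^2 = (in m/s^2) 2.453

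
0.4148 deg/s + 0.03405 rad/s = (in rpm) 0.3943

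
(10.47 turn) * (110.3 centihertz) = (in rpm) 692.9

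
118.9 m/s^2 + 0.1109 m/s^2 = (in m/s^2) 119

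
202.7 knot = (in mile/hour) 233.3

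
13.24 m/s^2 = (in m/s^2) 13.24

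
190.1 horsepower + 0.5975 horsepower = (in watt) 1.422e+05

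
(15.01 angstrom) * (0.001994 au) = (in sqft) 4.819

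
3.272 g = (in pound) 0.007214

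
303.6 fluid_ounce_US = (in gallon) 2.372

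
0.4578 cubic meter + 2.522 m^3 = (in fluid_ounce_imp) 1.049e+05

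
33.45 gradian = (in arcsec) 1.084e+05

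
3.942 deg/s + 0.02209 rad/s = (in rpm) 0.8679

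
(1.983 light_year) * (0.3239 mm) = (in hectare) 6.077e+08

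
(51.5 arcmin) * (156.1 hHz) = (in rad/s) 233.8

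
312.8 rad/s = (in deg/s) 1.792e+04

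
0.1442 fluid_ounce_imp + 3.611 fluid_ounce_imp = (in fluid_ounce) 3.608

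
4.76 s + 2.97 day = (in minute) 4277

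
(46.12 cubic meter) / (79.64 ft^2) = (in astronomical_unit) 4.167e-11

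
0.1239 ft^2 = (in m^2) 0.01151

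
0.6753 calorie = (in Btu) 0.002678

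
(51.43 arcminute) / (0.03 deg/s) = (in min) 0.4762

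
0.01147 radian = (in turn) 0.001826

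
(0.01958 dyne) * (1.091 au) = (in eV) 1.995e+23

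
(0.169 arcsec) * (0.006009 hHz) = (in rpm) 4.701e-06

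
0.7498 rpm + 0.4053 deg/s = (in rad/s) 0.08559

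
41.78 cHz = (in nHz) 4.178e+08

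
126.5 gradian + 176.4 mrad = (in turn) 0.3443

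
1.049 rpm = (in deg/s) 6.294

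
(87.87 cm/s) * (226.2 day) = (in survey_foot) 5.634e+07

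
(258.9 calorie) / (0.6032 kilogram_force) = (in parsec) 5.935e-15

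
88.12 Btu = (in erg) 9.297e+11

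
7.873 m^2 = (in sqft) 84.74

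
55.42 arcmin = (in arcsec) 3325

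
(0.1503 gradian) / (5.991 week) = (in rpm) 6.222e-09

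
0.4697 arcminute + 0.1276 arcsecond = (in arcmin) 0.4718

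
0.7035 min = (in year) 1.338e-06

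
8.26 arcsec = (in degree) 0.002294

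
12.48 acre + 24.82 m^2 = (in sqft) 5.439e+05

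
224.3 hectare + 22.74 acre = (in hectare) 233.5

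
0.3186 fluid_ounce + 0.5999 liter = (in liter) 0.6093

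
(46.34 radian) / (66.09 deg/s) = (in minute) 0.6696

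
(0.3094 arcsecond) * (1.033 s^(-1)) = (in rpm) 1.48e-05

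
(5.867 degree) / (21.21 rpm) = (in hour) 1.281e-05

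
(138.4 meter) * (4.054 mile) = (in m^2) 9.03e+05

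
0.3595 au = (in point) 1.524e+14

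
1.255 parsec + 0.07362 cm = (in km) 3.873e+13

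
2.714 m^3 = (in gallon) 717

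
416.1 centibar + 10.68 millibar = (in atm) 4.117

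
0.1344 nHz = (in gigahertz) 1.344e-19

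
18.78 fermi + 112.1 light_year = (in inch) 4.175e+19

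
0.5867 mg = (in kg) 5.867e-07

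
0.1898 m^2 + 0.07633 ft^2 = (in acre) 4.865e-05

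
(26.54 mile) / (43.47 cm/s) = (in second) 9.826e+04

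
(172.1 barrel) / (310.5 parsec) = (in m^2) 2.856e-18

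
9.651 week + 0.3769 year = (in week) 29.3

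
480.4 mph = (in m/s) 214.8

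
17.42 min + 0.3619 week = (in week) 0.3636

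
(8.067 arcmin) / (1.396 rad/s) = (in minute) 2.802e-05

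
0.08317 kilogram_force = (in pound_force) 0.1834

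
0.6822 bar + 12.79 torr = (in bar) 0.6993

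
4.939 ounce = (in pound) 0.3087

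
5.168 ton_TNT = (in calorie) 5.168e+09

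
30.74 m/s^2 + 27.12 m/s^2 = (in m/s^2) 57.86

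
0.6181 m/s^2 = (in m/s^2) 0.6181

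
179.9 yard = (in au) 1.1e-09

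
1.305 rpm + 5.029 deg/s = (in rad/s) 0.2244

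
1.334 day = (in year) 0.003655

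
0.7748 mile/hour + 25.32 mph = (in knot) 22.68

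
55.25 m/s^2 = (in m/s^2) 55.25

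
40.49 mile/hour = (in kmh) 65.16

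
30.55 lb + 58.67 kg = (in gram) 7.253e+04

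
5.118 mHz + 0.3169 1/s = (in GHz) 3.22e-10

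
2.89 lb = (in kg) 1.311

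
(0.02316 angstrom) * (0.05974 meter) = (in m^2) 1.384e-13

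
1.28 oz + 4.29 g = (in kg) 0.04058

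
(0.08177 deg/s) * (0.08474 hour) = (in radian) 0.4354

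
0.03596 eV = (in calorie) 1.377e-21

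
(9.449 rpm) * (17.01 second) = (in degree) 964.4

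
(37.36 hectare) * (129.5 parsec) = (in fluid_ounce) 5.048e+28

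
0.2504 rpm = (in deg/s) 1.502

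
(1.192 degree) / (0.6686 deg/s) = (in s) 1.783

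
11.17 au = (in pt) 4.737e+15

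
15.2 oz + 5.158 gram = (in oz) 15.38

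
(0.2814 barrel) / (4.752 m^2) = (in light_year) 9.951e-19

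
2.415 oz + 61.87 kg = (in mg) 6.194e+07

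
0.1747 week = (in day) 1.223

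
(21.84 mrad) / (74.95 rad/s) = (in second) 0.0002914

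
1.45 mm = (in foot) 0.004757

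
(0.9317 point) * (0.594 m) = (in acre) 4.824e-08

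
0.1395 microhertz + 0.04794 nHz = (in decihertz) 1.395e-06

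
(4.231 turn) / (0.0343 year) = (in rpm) 0.0002347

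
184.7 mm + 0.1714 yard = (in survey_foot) 1.12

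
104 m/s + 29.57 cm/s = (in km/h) 375.5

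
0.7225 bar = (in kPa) 72.25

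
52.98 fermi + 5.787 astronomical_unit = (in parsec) 2.806e-05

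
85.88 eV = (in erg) 1.376e-10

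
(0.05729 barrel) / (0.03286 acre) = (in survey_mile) 4.256e-08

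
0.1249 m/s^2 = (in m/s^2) 0.1249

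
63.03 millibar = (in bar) 0.06303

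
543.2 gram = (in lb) 1.198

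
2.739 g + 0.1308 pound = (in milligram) 6.207e+04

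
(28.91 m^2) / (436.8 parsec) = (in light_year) 2.267e-34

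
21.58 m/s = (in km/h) 77.69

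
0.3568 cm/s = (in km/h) 0.01284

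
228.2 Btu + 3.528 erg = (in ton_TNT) 5.754e-05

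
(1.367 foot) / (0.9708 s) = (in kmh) 1.545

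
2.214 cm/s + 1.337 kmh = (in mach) 0.001156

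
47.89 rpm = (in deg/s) 287.3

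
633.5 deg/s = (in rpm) 105.6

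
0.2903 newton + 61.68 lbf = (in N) 274.7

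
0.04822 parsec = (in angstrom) 1.488e+25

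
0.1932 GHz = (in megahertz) 193.2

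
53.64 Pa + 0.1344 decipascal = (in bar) 0.0005365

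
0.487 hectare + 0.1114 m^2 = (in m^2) 4870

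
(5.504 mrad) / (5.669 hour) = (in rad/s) 2.697e-07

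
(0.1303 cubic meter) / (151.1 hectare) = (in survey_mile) 5.358e-11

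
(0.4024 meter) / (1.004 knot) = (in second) 0.7791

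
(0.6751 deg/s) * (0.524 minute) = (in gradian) 23.58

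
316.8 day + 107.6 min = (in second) 2.738e+07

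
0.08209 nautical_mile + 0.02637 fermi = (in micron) 1.52e+08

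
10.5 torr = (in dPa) 1.4e+04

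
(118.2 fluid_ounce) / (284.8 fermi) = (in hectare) 1.227e+06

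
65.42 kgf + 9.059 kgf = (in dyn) 7.304e+07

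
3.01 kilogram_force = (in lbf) 6.636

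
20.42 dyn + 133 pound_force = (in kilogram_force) 60.33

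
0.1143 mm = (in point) 0.324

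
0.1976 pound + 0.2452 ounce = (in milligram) 9.658e+04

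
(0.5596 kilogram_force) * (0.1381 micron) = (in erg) 7.579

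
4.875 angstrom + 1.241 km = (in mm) 1.241e+06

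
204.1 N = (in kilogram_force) 20.81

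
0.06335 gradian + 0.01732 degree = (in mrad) 1.297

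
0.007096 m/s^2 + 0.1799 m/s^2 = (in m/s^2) 0.187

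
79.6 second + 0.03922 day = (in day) 0.04014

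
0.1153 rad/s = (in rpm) 1.101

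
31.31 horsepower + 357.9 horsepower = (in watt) 2.902e+05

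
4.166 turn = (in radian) 26.18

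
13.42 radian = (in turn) 2.136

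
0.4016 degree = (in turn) 0.001116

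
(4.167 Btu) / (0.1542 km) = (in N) 28.51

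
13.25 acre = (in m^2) 5.362e+04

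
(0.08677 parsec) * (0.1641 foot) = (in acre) 3.309e+10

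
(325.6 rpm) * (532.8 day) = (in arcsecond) 3.238e+14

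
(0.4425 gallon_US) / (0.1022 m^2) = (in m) 0.01639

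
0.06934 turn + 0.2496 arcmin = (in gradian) 27.74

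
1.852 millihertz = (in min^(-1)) 0.1111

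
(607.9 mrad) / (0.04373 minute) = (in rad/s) 0.2317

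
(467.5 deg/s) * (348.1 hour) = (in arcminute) 3.515e+10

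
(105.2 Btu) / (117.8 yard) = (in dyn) 1.03e+08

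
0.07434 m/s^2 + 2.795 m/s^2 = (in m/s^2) 2.869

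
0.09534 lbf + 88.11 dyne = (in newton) 0.425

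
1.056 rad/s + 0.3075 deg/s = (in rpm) 10.14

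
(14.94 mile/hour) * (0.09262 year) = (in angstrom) 1.951e+17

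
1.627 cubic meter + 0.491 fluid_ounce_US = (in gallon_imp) 357.9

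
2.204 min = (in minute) 2.204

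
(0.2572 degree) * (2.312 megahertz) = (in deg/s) 5.946e+05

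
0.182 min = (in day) 0.0001264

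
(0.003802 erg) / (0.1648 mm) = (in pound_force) 5.186e-07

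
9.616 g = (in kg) 0.009616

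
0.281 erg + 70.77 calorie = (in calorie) 70.77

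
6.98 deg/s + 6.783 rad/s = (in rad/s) 6.905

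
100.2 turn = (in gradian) 4.008e+04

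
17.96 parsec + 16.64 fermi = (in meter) 5.542e+17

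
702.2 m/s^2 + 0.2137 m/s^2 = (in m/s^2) 702.4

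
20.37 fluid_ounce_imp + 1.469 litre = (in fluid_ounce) 69.24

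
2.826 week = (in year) 0.0542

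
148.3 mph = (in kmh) 238.7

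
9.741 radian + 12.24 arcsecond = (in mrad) 9741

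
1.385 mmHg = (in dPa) 1847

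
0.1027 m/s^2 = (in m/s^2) 0.1027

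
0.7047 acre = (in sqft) 3.07e+04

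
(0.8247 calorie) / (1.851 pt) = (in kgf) 538.8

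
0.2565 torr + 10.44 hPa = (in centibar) 1.078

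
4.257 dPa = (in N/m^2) 0.4257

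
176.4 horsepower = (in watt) 1.315e+05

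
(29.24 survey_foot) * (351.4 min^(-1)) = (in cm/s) 5220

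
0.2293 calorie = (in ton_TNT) 2.293e-10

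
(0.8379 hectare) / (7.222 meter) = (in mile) 0.7209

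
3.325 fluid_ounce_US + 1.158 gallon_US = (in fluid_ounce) 151.5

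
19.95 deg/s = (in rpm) 3.325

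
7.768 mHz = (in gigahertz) 7.768e-12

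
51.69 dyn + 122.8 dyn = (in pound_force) 0.0003923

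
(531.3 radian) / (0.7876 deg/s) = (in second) 3.865e+04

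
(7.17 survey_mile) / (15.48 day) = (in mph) 0.0193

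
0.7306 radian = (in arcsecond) 1.507e+05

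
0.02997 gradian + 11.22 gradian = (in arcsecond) 3.645e+04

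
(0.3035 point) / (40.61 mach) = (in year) 2.455e-16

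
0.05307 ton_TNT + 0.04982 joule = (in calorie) 5.307e+07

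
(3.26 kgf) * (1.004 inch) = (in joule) 0.8153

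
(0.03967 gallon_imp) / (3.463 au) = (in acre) 8.602e-20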